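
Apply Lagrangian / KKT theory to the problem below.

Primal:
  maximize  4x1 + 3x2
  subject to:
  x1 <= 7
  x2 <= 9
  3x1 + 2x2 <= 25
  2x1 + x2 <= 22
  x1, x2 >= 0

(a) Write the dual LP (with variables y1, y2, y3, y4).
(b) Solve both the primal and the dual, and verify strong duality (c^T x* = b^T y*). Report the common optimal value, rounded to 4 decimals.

The standard primal-dual pair for 'max c^T x s.t. A x <= b, x >= 0' is:
  Dual:  min b^T y  s.t.  A^T y >= c,  y >= 0.

So the dual LP is:
  minimize  7y1 + 9y2 + 25y3 + 22y4
  subject to:
    y1 + 3y3 + 2y4 >= 4
    y2 + 2y3 + y4 >= 3
    y1, y2, y3, y4 >= 0

Solving the primal: x* = (2.3333, 9).
  primal value c^T x* = 36.3333.
Solving the dual: y* = (0, 0.3333, 1.3333, 0).
  dual value b^T y* = 36.3333.
Strong duality: c^T x* = b^T y*. Confirmed.

36.3333


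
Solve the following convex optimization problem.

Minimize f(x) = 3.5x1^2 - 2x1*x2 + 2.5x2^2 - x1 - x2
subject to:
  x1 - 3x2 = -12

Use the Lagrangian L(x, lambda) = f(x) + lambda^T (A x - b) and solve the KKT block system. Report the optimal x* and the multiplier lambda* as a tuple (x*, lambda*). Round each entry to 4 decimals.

Form the Lagrangian:
  L(x, lambda) = (1/2) x^T Q x + c^T x + lambda^T (A x - b)
Stationarity (grad_x L = 0): Q x + c + A^T lambda = 0.
Primal feasibility: A x = b.

This gives the KKT block system:
  [ Q   A^T ] [ x     ]   [-c ]
  [ A    0  ] [ lambda ] = [ b ]

Solving the linear system:
  x*      = (0.4286, 4.1429)
  lambda* = (6.2857)
  f(x*)   = 35.4286

x* = (0.4286, 4.1429), lambda* = (6.2857)


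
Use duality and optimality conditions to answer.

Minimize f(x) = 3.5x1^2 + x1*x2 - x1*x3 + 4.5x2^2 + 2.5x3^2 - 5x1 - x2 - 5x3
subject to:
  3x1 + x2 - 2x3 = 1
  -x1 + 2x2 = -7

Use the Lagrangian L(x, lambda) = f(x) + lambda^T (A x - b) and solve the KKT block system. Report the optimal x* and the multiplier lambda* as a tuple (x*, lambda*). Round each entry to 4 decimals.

Form the Lagrangian:
  L(x, lambda) = (1/2) x^T Q x + c^T x + lambda^T (A x - b)
Stationarity (grad_x L = 0): Q x + c + A^T lambda = 0.
Primal feasibility: A x = b.

This gives the KKT block system:
  [ Q   A^T ] [ x     ]   [-c ]
  [ A    0  ] [ lambda ] = [ b ]

Solving the linear system:
  x*      = (2.3088, -2.3456, 1.7904)
  lambda* = (0.8215, 9.4901)
  f(x*)   = 23.7295

x* = (2.3088, -2.3456, 1.7904), lambda* = (0.8215, 9.4901)


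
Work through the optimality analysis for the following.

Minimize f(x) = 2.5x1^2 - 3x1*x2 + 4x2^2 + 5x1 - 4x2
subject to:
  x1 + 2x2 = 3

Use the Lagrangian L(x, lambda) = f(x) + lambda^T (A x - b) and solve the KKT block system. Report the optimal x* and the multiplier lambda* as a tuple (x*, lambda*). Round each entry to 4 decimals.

Form the Lagrangian:
  L(x, lambda) = (1/2) x^T Q x + c^T x + lambda^T (A x - b)
Stationarity (grad_x L = 0): Q x + c + A^T lambda = 0.
Primal feasibility: A x = b.

This gives the KKT block system:
  [ Q   A^T ] [ x     ]   [-c ]
  [ A    0  ] [ lambda ] = [ b ]

Solving the linear system:
  x*      = (0.35, 1.325)
  lambda* = (-2.775)
  f(x*)   = 2.3875

x* = (0.35, 1.325), lambda* = (-2.775)


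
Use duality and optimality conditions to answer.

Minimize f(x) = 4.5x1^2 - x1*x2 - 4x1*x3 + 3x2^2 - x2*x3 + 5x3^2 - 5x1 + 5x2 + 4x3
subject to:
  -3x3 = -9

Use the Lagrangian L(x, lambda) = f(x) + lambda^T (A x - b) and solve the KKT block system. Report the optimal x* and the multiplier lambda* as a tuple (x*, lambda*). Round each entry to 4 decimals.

Form the Lagrangian:
  L(x, lambda) = (1/2) x^T Q x + c^T x + lambda^T (A x - b)
Stationarity (grad_x L = 0): Q x + c + A^T lambda = 0.
Primal feasibility: A x = b.

This gives the KKT block system:
  [ Q   A^T ] [ x     ]   [-c ]
  [ A    0  ] [ lambda ] = [ b ]

Solving the linear system:
  x*      = (1.8868, -0.0189, 3)
  lambda* = (8.8239)
  f(x*)   = 40.9434

x* = (1.8868, -0.0189, 3), lambda* = (8.8239)


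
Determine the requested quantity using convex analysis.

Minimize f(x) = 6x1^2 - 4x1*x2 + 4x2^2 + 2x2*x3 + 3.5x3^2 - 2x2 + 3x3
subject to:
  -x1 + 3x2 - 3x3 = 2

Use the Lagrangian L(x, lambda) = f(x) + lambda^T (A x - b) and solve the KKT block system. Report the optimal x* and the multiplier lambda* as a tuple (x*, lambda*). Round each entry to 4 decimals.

Form the Lagrangian:
  L(x, lambda) = (1/2) x^T Q x + c^T x + lambda^T (A x - b)
Stationarity (grad_x L = 0): Q x + c + A^T lambda = 0.
Primal feasibility: A x = b.

This gives the KKT block system:
  [ Q   A^T ] [ x     ]   [-c ]
  [ A    0  ] [ lambda ] = [ b ]

Solving the linear system:
  x*      = (0.1261, 0.3096, -0.3991)
  lambda* = (0.2752)
  f(x*)   = -1.1835

x* = (0.1261, 0.3096, -0.3991), lambda* = (0.2752)


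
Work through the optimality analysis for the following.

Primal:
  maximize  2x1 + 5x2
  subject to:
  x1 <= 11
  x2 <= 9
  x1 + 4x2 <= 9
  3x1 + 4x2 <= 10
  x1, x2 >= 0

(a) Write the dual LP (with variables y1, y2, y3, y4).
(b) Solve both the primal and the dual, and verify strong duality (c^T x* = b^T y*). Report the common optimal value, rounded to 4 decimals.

The standard primal-dual pair for 'max c^T x s.t. A x <= b, x >= 0' is:
  Dual:  min b^T y  s.t.  A^T y >= c,  y >= 0.

So the dual LP is:
  minimize  11y1 + 9y2 + 9y3 + 10y4
  subject to:
    y1 + y3 + 3y4 >= 2
    y2 + 4y3 + 4y4 >= 5
    y1, y2, y3, y4 >= 0

Solving the primal: x* = (0.5, 2.125).
  primal value c^T x* = 11.625.
Solving the dual: y* = (0, 0, 0.875, 0.375).
  dual value b^T y* = 11.625.
Strong duality: c^T x* = b^T y*. Confirmed.

11.625


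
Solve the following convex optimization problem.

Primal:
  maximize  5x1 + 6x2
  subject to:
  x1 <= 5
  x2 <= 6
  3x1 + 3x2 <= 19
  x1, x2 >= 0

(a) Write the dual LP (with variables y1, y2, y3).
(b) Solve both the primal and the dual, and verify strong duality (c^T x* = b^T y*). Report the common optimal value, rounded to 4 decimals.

The standard primal-dual pair for 'max c^T x s.t. A x <= b, x >= 0' is:
  Dual:  min b^T y  s.t.  A^T y >= c,  y >= 0.

So the dual LP is:
  minimize  5y1 + 6y2 + 19y3
  subject to:
    y1 + 3y3 >= 5
    y2 + 3y3 >= 6
    y1, y2, y3 >= 0

Solving the primal: x* = (0.3333, 6).
  primal value c^T x* = 37.6667.
Solving the dual: y* = (0, 1, 1.6667).
  dual value b^T y* = 37.6667.
Strong duality: c^T x* = b^T y*. Confirmed.

37.6667


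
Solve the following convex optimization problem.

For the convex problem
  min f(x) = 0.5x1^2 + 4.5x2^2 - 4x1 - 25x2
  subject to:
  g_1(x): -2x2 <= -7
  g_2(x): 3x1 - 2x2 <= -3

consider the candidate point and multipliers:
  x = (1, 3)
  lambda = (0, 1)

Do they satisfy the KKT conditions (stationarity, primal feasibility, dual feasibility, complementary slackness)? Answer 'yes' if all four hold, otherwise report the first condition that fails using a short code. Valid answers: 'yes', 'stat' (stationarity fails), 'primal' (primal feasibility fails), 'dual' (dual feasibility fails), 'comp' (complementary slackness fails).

Gradient of f: grad f(x) = Q x + c = (-3, 2)
Constraint values g_i(x) = a_i^T x - b_i:
  g_1((1, 3)) = 1
  g_2((1, 3)) = 0
Stationarity residual: grad f(x) + sum_i lambda_i a_i = (0, 0)
  -> stationarity OK
Primal feasibility (all g_i <= 0): FAILS
Dual feasibility (all lambda_i >= 0): OK
Complementary slackness (lambda_i * g_i(x) = 0 for all i): OK

Verdict: the first failing condition is primal_feasibility -> primal.

primal


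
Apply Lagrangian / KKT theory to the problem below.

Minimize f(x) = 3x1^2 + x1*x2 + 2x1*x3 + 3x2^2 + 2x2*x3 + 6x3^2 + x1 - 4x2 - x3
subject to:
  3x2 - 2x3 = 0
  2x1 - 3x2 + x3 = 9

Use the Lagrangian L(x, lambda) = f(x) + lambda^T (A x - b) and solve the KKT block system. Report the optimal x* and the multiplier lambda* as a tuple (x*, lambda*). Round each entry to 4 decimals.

Form the Lagrangian:
  L(x, lambda) = (1/2) x^T Q x + c^T x + lambda^T (A x - b)
Stationarity (grad_x L = 0): Q x + c + A^T lambda = 0.
Primal feasibility: A x = b.

This gives the KKT block system:
  [ Q   A^T ] [ x     ]   [-c ]
  [ A    0  ] [ lambda ] = [ b ]

Solving the linear system:
  x*      = (3.9806, -0.6925, -1.0388)
  lambda* = (-8.9729, -11.0568)
  f(x*)   = 53.6505

x* = (3.9806, -0.6925, -1.0388), lambda* = (-8.9729, -11.0568)


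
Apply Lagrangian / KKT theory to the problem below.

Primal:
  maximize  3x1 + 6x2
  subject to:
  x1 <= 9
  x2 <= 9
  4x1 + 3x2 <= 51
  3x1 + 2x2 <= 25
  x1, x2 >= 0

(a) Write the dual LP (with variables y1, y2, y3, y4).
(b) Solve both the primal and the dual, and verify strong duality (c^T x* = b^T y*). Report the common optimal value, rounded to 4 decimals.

The standard primal-dual pair for 'max c^T x s.t. A x <= b, x >= 0' is:
  Dual:  min b^T y  s.t.  A^T y >= c,  y >= 0.

So the dual LP is:
  minimize  9y1 + 9y2 + 51y3 + 25y4
  subject to:
    y1 + 4y3 + 3y4 >= 3
    y2 + 3y3 + 2y4 >= 6
    y1, y2, y3, y4 >= 0

Solving the primal: x* = (2.3333, 9).
  primal value c^T x* = 61.
Solving the dual: y* = (0, 4, 0, 1).
  dual value b^T y* = 61.
Strong duality: c^T x* = b^T y*. Confirmed.

61


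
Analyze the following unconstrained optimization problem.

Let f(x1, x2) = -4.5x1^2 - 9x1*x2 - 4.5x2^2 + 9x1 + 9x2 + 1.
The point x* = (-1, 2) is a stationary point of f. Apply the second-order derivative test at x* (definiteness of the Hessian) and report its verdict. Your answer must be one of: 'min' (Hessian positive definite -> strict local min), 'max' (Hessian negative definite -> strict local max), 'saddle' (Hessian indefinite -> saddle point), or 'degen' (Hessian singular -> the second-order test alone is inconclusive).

Compute the Hessian H = grad^2 f:
  H = [[-9, -9], [-9, -9]]
Verify stationarity: grad f(x*) = H x* + g = (0, 0).
Eigenvalues of H: -18, 0.
H has a zero eigenvalue (singular; negative semidefinite but not definite), so H is neither positive definite, negative definite, nor indefinite. The second-order test alone is inconclusive -> degen.
(Indeed, f is constant along the null direction of H through x*, so x* is not a strict local extremum.)

degen


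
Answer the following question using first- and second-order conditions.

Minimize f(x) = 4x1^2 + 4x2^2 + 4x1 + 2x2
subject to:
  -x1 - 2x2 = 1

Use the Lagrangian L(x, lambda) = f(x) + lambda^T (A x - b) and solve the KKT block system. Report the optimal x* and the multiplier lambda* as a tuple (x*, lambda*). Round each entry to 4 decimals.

Form the Lagrangian:
  L(x, lambda) = (1/2) x^T Q x + c^T x + lambda^T (A x - b)
Stationarity (grad_x L = 0): Q x + c + A^T lambda = 0.
Primal feasibility: A x = b.

This gives the KKT block system:
  [ Q   A^T ] [ x     ]   [-c ]
  [ A    0  ] [ lambda ] = [ b ]

Solving the linear system:
  x*      = (-0.5, -0.25)
  lambda* = (0)
  f(x*)   = -1.25

x* = (-0.5, -0.25), lambda* = (0)


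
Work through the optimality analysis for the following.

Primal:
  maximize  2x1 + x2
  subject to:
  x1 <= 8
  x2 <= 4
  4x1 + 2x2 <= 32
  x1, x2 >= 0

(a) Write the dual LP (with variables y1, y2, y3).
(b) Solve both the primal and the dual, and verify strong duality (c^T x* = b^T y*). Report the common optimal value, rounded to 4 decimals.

The standard primal-dual pair for 'max c^T x s.t. A x <= b, x >= 0' is:
  Dual:  min b^T y  s.t.  A^T y >= c,  y >= 0.

So the dual LP is:
  minimize  8y1 + 4y2 + 32y3
  subject to:
    y1 + 4y3 >= 2
    y2 + 2y3 >= 1
    y1, y2, y3 >= 0

Solving the primal: x* = (8, 0).
  primal value c^T x* = 16.
Solving the dual: y* = (0, 0, 0.5).
  dual value b^T y* = 16.
Strong duality: c^T x* = b^T y*. Confirmed.

16


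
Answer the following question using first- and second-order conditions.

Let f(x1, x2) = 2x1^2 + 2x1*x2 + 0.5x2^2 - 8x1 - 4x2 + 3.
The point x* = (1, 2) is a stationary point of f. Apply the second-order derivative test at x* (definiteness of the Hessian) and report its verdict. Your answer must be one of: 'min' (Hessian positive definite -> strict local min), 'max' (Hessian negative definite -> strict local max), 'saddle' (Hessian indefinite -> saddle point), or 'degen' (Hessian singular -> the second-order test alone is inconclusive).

Compute the Hessian H = grad^2 f:
  H = [[4, 2], [2, 1]]
Verify stationarity: grad f(x*) = H x* + g = (0, 0).
Eigenvalues of H: 0, 5.
H has a zero eigenvalue (singular; positive semidefinite but not definite), so H is neither positive definite, negative definite, nor indefinite. The second-order test alone is inconclusive -> degen.
(Indeed, f is constant along the null direction of H through x*, so x* is not a strict local extremum.)

degen


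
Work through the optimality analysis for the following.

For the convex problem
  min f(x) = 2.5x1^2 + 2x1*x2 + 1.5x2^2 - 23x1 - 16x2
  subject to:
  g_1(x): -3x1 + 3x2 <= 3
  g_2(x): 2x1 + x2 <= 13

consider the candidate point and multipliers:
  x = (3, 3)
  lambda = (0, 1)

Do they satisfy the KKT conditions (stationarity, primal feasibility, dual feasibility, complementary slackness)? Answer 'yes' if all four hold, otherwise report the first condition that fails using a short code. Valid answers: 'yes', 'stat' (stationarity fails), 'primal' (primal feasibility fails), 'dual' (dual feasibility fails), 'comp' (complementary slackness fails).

Gradient of f: grad f(x) = Q x + c = (-2, -1)
Constraint values g_i(x) = a_i^T x - b_i:
  g_1((3, 3)) = -3
  g_2((3, 3)) = -4
Stationarity residual: grad f(x) + sum_i lambda_i a_i = (0, 0)
  -> stationarity OK
Primal feasibility (all g_i <= 0): OK
Dual feasibility (all lambda_i >= 0): OK
Complementary slackness (lambda_i * g_i(x) = 0 for all i): FAILS

Verdict: the first failing condition is complementary_slackness -> comp.

comp


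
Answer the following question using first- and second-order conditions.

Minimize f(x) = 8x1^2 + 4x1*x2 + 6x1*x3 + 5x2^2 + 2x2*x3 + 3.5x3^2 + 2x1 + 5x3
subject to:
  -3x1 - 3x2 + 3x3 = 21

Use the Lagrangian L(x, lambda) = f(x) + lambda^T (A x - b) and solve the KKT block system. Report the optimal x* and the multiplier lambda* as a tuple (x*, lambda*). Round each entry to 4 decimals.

Form the Lagrangian:
  L(x, lambda) = (1/2) x^T Q x + c^T x + lambda^T (A x - b)
Stationarity (grad_x L = 0): Q x + c + A^T lambda = 0.
Primal feasibility: A x = b.

This gives the KKT block system:
  [ Q   A^T ] [ x     ]   [-c ]
  [ A    0  ] [ lambda ] = [ b ]

Solving the linear system:
  x*      = (-2.0481, -1.385, 3.5668)
  lambda* = (-4.9697)
  f(x*)   = 59.0508

x* = (-2.0481, -1.385, 3.5668), lambda* = (-4.9697)


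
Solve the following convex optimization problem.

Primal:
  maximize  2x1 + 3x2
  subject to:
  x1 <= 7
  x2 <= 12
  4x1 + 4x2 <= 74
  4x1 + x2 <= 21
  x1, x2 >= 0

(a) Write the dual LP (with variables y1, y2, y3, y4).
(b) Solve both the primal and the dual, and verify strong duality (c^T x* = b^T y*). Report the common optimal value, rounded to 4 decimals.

The standard primal-dual pair for 'max c^T x s.t. A x <= b, x >= 0' is:
  Dual:  min b^T y  s.t.  A^T y >= c,  y >= 0.

So the dual LP is:
  minimize  7y1 + 12y2 + 74y3 + 21y4
  subject to:
    y1 + 4y3 + 4y4 >= 2
    y2 + 4y3 + y4 >= 3
    y1, y2, y3, y4 >= 0

Solving the primal: x* = (2.25, 12).
  primal value c^T x* = 40.5.
Solving the dual: y* = (0, 2.5, 0, 0.5).
  dual value b^T y* = 40.5.
Strong duality: c^T x* = b^T y*. Confirmed.

40.5


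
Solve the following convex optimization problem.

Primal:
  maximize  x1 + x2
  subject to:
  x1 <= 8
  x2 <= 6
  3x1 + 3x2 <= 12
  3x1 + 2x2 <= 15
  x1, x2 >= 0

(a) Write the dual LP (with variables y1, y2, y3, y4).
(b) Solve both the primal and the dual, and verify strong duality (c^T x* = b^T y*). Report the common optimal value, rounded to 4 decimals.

The standard primal-dual pair for 'max c^T x s.t. A x <= b, x >= 0' is:
  Dual:  min b^T y  s.t.  A^T y >= c,  y >= 0.

So the dual LP is:
  minimize  8y1 + 6y2 + 12y3 + 15y4
  subject to:
    y1 + 3y3 + 3y4 >= 1
    y2 + 3y3 + 2y4 >= 1
    y1, y2, y3, y4 >= 0

Solving the primal: x* = (4, 0).
  primal value c^T x* = 4.
Solving the dual: y* = (0, 0, 0.3333, 0).
  dual value b^T y* = 4.
Strong duality: c^T x* = b^T y*. Confirmed.

4


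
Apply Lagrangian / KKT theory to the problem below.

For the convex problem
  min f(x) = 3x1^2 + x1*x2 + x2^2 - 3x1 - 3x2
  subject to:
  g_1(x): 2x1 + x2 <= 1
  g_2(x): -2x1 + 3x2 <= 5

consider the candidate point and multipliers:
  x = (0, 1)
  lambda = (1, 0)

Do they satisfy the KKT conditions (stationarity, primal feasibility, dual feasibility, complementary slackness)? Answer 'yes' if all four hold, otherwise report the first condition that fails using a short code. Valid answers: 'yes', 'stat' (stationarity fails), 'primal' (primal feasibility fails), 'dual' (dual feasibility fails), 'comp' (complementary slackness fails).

Gradient of f: grad f(x) = Q x + c = (-2, -1)
Constraint values g_i(x) = a_i^T x - b_i:
  g_1((0, 1)) = 0
  g_2((0, 1)) = -2
Stationarity residual: grad f(x) + sum_i lambda_i a_i = (0, 0)
  -> stationarity OK
Primal feasibility (all g_i <= 0): OK
Dual feasibility (all lambda_i >= 0): OK
Complementary slackness (lambda_i * g_i(x) = 0 for all i): OK

Verdict: yes, KKT holds.

yes


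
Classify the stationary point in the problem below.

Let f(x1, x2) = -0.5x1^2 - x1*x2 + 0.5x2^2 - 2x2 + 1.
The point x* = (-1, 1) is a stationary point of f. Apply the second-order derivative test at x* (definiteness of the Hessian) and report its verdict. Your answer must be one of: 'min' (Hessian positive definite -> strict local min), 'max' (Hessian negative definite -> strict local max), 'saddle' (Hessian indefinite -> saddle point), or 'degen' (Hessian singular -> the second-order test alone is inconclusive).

Compute the Hessian H = grad^2 f:
  H = [[-1, -1], [-1, 1]]
Verify stationarity: grad f(x*) = H x* + g = (0, 0).
Eigenvalues of H: -1.4142, 1.4142.
Eigenvalues have mixed signs, so H is indefinite -> x* is a saddle point.

saddle


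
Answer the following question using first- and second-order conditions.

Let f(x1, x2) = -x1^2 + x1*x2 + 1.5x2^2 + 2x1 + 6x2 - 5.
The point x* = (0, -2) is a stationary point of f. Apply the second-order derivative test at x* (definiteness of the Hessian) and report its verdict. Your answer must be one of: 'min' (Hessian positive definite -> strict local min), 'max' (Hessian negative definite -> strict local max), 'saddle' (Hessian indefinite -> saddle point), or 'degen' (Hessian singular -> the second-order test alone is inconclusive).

Compute the Hessian H = grad^2 f:
  H = [[-2, 1], [1, 3]]
Verify stationarity: grad f(x*) = H x* + g = (0, 0).
Eigenvalues of H: -2.1926, 3.1926.
Eigenvalues have mixed signs, so H is indefinite -> x* is a saddle point.

saddle


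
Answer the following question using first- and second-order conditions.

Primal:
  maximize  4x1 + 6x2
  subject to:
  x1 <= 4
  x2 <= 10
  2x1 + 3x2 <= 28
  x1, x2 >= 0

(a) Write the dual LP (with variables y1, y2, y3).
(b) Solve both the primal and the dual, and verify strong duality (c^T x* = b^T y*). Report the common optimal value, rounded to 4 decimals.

The standard primal-dual pair for 'max c^T x s.t. A x <= b, x >= 0' is:
  Dual:  min b^T y  s.t.  A^T y >= c,  y >= 0.

So the dual LP is:
  minimize  4y1 + 10y2 + 28y3
  subject to:
    y1 + 2y3 >= 4
    y2 + 3y3 >= 6
    y1, y2, y3 >= 0

Solving the primal: x* = (0, 9.3333).
  primal value c^T x* = 56.
Solving the dual: y* = (0, 0, 2).
  dual value b^T y* = 56.
Strong duality: c^T x* = b^T y*. Confirmed.

56


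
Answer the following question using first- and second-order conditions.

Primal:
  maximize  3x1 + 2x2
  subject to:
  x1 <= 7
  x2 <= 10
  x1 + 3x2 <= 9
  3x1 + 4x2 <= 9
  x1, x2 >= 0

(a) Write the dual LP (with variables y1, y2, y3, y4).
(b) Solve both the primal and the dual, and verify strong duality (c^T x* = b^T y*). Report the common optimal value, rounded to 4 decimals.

The standard primal-dual pair for 'max c^T x s.t. A x <= b, x >= 0' is:
  Dual:  min b^T y  s.t.  A^T y >= c,  y >= 0.

So the dual LP is:
  minimize  7y1 + 10y2 + 9y3 + 9y4
  subject to:
    y1 + y3 + 3y4 >= 3
    y2 + 3y3 + 4y4 >= 2
    y1, y2, y3, y4 >= 0

Solving the primal: x* = (3, 0).
  primal value c^T x* = 9.
Solving the dual: y* = (0, 0, 0, 1).
  dual value b^T y* = 9.
Strong duality: c^T x* = b^T y*. Confirmed.

9


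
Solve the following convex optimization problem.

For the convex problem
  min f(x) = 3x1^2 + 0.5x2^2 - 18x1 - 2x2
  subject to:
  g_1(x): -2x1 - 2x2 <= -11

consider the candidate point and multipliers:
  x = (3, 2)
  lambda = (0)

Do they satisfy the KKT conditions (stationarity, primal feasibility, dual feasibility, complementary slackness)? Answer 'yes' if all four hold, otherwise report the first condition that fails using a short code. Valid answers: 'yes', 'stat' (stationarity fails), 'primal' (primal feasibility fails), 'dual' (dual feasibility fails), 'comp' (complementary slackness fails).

Gradient of f: grad f(x) = Q x + c = (0, 0)
Constraint values g_i(x) = a_i^T x - b_i:
  g_1((3, 2)) = 1
Stationarity residual: grad f(x) + sum_i lambda_i a_i = (0, 0)
  -> stationarity OK
Primal feasibility (all g_i <= 0): FAILS
Dual feasibility (all lambda_i >= 0): OK
Complementary slackness (lambda_i * g_i(x) = 0 for all i): OK

Verdict: the first failing condition is primal_feasibility -> primal.

primal


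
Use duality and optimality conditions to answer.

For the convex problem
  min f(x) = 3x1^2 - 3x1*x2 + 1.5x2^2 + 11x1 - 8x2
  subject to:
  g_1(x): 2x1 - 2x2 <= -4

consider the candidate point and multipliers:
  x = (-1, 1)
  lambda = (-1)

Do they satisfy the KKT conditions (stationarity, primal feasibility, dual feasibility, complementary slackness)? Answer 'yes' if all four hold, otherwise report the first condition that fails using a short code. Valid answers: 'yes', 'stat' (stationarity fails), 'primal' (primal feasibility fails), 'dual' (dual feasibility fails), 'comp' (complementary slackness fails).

Gradient of f: grad f(x) = Q x + c = (2, -2)
Constraint values g_i(x) = a_i^T x - b_i:
  g_1((-1, 1)) = 0
Stationarity residual: grad f(x) + sum_i lambda_i a_i = (0, 0)
  -> stationarity OK
Primal feasibility (all g_i <= 0): OK
Dual feasibility (all lambda_i >= 0): FAILS
Complementary slackness (lambda_i * g_i(x) = 0 for all i): OK

Verdict: the first failing condition is dual_feasibility -> dual.

dual


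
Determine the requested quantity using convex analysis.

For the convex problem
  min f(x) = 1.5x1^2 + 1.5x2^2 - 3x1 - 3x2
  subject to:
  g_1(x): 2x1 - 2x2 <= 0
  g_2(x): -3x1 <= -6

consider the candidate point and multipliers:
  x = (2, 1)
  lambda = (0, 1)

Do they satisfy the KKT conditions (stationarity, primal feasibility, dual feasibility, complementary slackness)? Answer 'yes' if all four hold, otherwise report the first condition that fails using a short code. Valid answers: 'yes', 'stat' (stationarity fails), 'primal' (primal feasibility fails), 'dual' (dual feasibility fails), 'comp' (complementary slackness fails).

Gradient of f: grad f(x) = Q x + c = (3, 0)
Constraint values g_i(x) = a_i^T x - b_i:
  g_1((2, 1)) = 2
  g_2((2, 1)) = 0
Stationarity residual: grad f(x) + sum_i lambda_i a_i = (0, 0)
  -> stationarity OK
Primal feasibility (all g_i <= 0): FAILS
Dual feasibility (all lambda_i >= 0): OK
Complementary slackness (lambda_i * g_i(x) = 0 for all i): OK

Verdict: the first failing condition is primal_feasibility -> primal.

primal


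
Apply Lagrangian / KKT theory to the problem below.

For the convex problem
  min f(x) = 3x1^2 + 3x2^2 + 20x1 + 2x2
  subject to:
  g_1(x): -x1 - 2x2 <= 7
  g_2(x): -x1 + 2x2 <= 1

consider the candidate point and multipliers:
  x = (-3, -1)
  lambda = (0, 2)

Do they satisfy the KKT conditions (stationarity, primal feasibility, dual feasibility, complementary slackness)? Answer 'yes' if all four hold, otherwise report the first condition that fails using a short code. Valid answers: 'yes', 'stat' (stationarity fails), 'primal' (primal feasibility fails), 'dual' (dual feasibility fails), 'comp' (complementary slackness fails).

Gradient of f: grad f(x) = Q x + c = (2, -4)
Constraint values g_i(x) = a_i^T x - b_i:
  g_1((-3, -1)) = -2
  g_2((-3, -1)) = 0
Stationarity residual: grad f(x) + sum_i lambda_i a_i = (0, 0)
  -> stationarity OK
Primal feasibility (all g_i <= 0): OK
Dual feasibility (all lambda_i >= 0): OK
Complementary slackness (lambda_i * g_i(x) = 0 for all i): OK

Verdict: yes, KKT holds.

yes


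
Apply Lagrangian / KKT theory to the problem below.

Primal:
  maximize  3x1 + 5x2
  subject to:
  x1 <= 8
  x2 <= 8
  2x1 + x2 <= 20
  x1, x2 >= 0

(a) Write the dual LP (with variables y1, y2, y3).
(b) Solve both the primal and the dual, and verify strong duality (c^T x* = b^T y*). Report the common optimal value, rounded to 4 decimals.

The standard primal-dual pair for 'max c^T x s.t. A x <= b, x >= 0' is:
  Dual:  min b^T y  s.t.  A^T y >= c,  y >= 0.

So the dual LP is:
  minimize  8y1 + 8y2 + 20y3
  subject to:
    y1 + 2y3 >= 3
    y2 + y3 >= 5
    y1, y2, y3 >= 0

Solving the primal: x* = (6, 8).
  primal value c^T x* = 58.
Solving the dual: y* = (0, 3.5, 1.5).
  dual value b^T y* = 58.
Strong duality: c^T x* = b^T y*. Confirmed.

58


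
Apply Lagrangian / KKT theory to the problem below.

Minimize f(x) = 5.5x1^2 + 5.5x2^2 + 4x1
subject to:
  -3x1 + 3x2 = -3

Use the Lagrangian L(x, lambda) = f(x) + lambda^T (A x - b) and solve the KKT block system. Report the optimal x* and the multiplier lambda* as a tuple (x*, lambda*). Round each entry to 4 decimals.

Form the Lagrangian:
  L(x, lambda) = (1/2) x^T Q x + c^T x + lambda^T (A x - b)
Stationarity (grad_x L = 0): Q x + c + A^T lambda = 0.
Primal feasibility: A x = b.

This gives the KKT block system:
  [ Q   A^T ] [ x     ]   [-c ]
  [ A    0  ] [ lambda ] = [ b ]

Solving the linear system:
  x*      = (0.3182, -0.6818)
  lambda* = (2.5)
  f(x*)   = 4.3864

x* = (0.3182, -0.6818), lambda* = (2.5)


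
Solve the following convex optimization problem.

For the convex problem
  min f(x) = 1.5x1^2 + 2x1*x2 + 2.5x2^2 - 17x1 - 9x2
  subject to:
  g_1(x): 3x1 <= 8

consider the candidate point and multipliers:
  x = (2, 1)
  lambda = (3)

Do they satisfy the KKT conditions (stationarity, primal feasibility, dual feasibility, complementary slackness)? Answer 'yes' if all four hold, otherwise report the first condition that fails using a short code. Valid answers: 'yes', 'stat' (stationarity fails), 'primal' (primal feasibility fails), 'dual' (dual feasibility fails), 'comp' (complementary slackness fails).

Gradient of f: grad f(x) = Q x + c = (-9, 0)
Constraint values g_i(x) = a_i^T x - b_i:
  g_1((2, 1)) = -2
Stationarity residual: grad f(x) + sum_i lambda_i a_i = (0, 0)
  -> stationarity OK
Primal feasibility (all g_i <= 0): OK
Dual feasibility (all lambda_i >= 0): OK
Complementary slackness (lambda_i * g_i(x) = 0 for all i): FAILS

Verdict: the first failing condition is complementary_slackness -> comp.

comp


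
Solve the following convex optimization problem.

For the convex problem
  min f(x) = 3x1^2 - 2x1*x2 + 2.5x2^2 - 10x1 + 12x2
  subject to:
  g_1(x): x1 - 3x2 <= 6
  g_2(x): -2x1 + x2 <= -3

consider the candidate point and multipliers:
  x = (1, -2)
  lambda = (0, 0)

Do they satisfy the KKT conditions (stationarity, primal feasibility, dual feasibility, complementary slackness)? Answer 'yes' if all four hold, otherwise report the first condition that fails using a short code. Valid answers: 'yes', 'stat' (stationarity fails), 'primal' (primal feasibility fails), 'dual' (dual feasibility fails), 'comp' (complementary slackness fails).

Gradient of f: grad f(x) = Q x + c = (0, 0)
Constraint values g_i(x) = a_i^T x - b_i:
  g_1((1, -2)) = 1
  g_2((1, -2)) = -1
Stationarity residual: grad f(x) + sum_i lambda_i a_i = (0, 0)
  -> stationarity OK
Primal feasibility (all g_i <= 0): FAILS
Dual feasibility (all lambda_i >= 0): OK
Complementary slackness (lambda_i * g_i(x) = 0 for all i): OK

Verdict: the first failing condition is primal_feasibility -> primal.

primal


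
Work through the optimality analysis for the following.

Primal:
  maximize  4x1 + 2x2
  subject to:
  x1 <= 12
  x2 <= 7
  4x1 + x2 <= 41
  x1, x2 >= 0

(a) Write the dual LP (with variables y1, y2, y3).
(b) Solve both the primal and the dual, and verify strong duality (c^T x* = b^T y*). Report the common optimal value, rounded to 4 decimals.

The standard primal-dual pair for 'max c^T x s.t. A x <= b, x >= 0' is:
  Dual:  min b^T y  s.t.  A^T y >= c,  y >= 0.

So the dual LP is:
  minimize  12y1 + 7y2 + 41y3
  subject to:
    y1 + 4y3 >= 4
    y2 + y3 >= 2
    y1, y2, y3 >= 0

Solving the primal: x* = (8.5, 7).
  primal value c^T x* = 48.
Solving the dual: y* = (0, 1, 1).
  dual value b^T y* = 48.
Strong duality: c^T x* = b^T y*. Confirmed.

48


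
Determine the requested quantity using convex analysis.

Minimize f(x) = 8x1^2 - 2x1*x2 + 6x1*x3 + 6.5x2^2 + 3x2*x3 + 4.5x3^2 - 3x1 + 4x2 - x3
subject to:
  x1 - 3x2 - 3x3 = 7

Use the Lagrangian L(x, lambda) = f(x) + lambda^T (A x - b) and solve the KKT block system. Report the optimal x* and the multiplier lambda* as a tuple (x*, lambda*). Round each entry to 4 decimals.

Form the Lagrangian:
  L(x, lambda) = (1/2) x^T Q x + c^T x + lambda^T (A x - b)
Stationarity (grad_x L = 0): Q x + c + A^T lambda = 0.
Primal feasibility: A x = b.

This gives the KKT block system:
  [ Q   A^T ] [ x     ]   [-c ]
  [ A    0  ] [ lambda ] = [ b ]

Solving the linear system:
  x*      = (0.8446, -0.6596, -1.3922)
  lambda* = (-3.4802)
  f(x*)   = 10.2907

x* = (0.8446, -0.6596, -1.3922), lambda* = (-3.4802)


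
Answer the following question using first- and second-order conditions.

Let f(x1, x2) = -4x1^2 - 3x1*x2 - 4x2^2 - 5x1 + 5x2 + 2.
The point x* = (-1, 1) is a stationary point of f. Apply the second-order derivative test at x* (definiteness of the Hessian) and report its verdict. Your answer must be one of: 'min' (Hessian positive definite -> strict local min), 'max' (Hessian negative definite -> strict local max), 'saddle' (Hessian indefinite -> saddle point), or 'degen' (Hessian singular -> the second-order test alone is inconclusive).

Compute the Hessian H = grad^2 f:
  H = [[-8, -3], [-3, -8]]
Verify stationarity: grad f(x*) = H x* + g = (0, 0).
Eigenvalues of H: -11, -5.
Both eigenvalues < 0, so H is negative definite -> x* is a strict local max.

max


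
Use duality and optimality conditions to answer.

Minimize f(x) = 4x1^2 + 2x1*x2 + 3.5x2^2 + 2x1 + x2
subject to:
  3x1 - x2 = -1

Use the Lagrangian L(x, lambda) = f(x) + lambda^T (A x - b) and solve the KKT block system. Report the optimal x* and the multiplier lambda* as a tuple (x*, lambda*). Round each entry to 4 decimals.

Form the Lagrangian:
  L(x, lambda) = (1/2) x^T Q x + c^T x + lambda^T (A x - b)
Stationarity (grad_x L = 0): Q x + c + A^T lambda = 0.
Primal feasibility: A x = b.

This gives the KKT block system:
  [ Q   A^T ] [ x     ]   [-c ]
  [ A    0  ] [ lambda ] = [ b ]

Solving the linear system:
  x*      = (-0.3373, -0.012)
  lambda* = (0.241)
  f(x*)   = -0.2229

x* = (-0.3373, -0.012), lambda* = (0.241)


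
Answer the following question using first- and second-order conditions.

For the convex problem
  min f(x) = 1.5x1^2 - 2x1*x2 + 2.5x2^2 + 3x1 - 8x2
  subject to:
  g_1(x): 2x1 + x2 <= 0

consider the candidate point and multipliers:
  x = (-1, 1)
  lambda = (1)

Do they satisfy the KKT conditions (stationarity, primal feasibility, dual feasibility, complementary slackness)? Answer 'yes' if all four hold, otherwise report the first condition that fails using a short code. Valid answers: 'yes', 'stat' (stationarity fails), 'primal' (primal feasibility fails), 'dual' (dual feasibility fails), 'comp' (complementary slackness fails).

Gradient of f: grad f(x) = Q x + c = (-2, -1)
Constraint values g_i(x) = a_i^T x - b_i:
  g_1((-1, 1)) = -1
Stationarity residual: grad f(x) + sum_i lambda_i a_i = (0, 0)
  -> stationarity OK
Primal feasibility (all g_i <= 0): OK
Dual feasibility (all lambda_i >= 0): OK
Complementary slackness (lambda_i * g_i(x) = 0 for all i): FAILS

Verdict: the first failing condition is complementary_slackness -> comp.

comp


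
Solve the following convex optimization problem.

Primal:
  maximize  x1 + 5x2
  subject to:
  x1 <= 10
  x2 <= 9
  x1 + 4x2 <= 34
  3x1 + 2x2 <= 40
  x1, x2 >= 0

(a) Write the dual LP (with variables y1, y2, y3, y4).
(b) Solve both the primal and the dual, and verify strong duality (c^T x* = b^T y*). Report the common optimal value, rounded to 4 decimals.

The standard primal-dual pair for 'max c^T x s.t. A x <= b, x >= 0' is:
  Dual:  min b^T y  s.t.  A^T y >= c,  y >= 0.

So the dual LP is:
  minimize  10y1 + 9y2 + 34y3 + 40y4
  subject to:
    y1 + y3 + 3y4 >= 1
    y2 + 4y3 + 2y4 >= 5
    y1, y2, y3, y4 >= 0

Solving the primal: x* = (0, 8.5).
  primal value c^T x* = 42.5.
Solving the dual: y* = (0, 0, 1.25, 0).
  dual value b^T y* = 42.5.
Strong duality: c^T x* = b^T y*. Confirmed.

42.5


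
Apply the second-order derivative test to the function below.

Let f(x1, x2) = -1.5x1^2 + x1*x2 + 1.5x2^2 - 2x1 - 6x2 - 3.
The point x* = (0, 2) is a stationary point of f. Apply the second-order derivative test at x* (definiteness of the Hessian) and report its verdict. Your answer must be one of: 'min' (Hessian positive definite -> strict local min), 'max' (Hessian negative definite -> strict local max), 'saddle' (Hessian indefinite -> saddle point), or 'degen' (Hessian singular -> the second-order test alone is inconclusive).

Compute the Hessian H = grad^2 f:
  H = [[-3, 1], [1, 3]]
Verify stationarity: grad f(x*) = H x* + g = (0, 0).
Eigenvalues of H: -3.1623, 3.1623.
Eigenvalues have mixed signs, so H is indefinite -> x* is a saddle point.

saddle


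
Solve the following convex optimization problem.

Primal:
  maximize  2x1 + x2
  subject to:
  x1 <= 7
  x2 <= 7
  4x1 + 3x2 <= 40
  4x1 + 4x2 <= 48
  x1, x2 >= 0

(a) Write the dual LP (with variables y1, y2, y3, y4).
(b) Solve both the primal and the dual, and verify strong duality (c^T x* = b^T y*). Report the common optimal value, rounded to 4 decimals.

The standard primal-dual pair for 'max c^T x s.t. A x <= b, x >= 0' is:
  Dual:  min b^T y  s.t.  A^T y >= c,  y >= 0.

So the dual LP is:
  minimize  7y1 + 7y2 + 40y3 + 48y4
  subject to:
    y1 + 4y3 + 4y4 >= 2
    y2 + 3y3 + 4y4 >= 1
    y1, y2, y3, y4 >= 0

Solving the primal: x* = (7, 4).
  primal value c^T x* = 18.
Solving the dual: y* = (0.6667, 0, 0.3333, 0).
  dual value b^T y* = 18.
Strong duality: c^T x* = b^T y*. Confirmed.

18


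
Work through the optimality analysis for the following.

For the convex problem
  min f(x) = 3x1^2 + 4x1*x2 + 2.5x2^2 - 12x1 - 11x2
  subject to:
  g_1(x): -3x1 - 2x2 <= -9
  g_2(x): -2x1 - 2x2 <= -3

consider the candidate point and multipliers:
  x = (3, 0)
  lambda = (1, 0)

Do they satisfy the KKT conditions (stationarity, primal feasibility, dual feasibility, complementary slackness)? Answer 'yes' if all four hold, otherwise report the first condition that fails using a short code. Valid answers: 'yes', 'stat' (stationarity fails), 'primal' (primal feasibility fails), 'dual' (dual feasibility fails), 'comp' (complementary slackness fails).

Gradient of f: grad f(x) = Q x + c = (6, 1)
Constraint values g_i(x) = a_i^T x - b_i:
  g_1((3, 0)) = 0
  g_2((3, 0)) = -3
Stationarity residual: grad f(x) + sum_i lambda_i a_i = (3, -1)
  -> stationarity FAILS
Primal feasibility (all g_i <= 0): OK
Dual feasibility (all lambda_i >= 0): OK
Complementary slackness (lambda_i * g_i(x) = 0 for all i): OK

Verdict: the first failing condition is stationarity -> stat.

stat


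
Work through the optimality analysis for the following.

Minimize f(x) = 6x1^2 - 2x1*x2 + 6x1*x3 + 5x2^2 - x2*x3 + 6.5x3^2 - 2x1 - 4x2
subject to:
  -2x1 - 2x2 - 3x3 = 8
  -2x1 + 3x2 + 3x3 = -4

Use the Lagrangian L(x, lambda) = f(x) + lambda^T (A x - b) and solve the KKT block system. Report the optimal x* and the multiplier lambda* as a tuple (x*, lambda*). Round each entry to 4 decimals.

Form the Lagrangian:
  L(x, lambda) = (1/2) x^T Q x + c^T x + lambda^T (A x - b)
Stationarity (grad_x L = 0): Q x + c + A^T lambda = 0.
Primal feasibility: A x = b.

This gives the KKT block system:
  [ Q   A^T ] [ x     ]   [-c ]
  [ A    0  ] [ lambda ] = [ b ]

Solving the linear system:
  x*      = (-1.281, -1.1238, -1.0635)
  lambda* = (-8.774, -1.9783)
  f(x*)   = 34.668

x* = (-1.281, -1.1238, -1.0635), lambda* = (-8.774, -1.9783)


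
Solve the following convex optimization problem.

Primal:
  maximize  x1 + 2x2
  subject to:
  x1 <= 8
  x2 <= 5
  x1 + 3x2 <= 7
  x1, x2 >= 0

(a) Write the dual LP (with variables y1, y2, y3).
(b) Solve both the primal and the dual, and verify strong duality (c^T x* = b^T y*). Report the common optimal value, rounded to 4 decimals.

The standard primal-dual pair for 'max c^T x s.t. A x <= b, x >= 0' is:
  Dual:  min b^T y  s.t.  A^T y >= c,  y >= 0.

So the dual LP is:
  minimize  8y1 + 5y2 + 7y3
  subject to:
    y1 + y3 >= 1
    y2 + 3y3 >= 2
    y1, y2, y3 >= 0

Solving the primal: x* = (7, 0).
  primal value c^T x* = 7.
Solving the dual: y* = (0, 0, 1).
  dual value b^T y* = 7.
Strong duality: c^T x* = b^T y*. Confirmed.

7


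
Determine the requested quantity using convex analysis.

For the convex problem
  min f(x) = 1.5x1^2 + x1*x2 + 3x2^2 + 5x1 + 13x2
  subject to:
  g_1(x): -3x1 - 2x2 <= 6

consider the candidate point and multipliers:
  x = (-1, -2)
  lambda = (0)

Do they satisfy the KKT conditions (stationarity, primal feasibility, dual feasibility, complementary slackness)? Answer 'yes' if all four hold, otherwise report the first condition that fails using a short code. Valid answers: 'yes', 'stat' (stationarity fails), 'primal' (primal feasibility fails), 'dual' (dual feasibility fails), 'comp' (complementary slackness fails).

Gradient of f: grad f(x) = Q x + c = (0, 0)
Constraint values g_i(x) = a_i^T x - b_i:
  g_1((-1, -2)) = 1
Stationarity residual: grad f(x) + sum_i lambda_i a_i = (0, 0)
  -> stationarity OK
Primal feasibility (all g_i <= 0): FAILS
Dual feasibility (all lambda_i >= 0): OK
Complementary slackness (lambda_i * g_i(x) = 0 for all i): OK

Verdict: the first failing condition is primal_feasibility -> primal.

primal


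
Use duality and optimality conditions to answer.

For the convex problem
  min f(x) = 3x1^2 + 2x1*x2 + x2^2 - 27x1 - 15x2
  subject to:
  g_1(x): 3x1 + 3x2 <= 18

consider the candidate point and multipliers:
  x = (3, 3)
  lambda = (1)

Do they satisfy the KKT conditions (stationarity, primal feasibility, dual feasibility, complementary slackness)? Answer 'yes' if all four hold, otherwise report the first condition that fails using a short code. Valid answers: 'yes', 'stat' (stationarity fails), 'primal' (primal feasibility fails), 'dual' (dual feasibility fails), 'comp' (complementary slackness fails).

Gradient of f: grad f(x) = Q x + c = (-3, -3)
Constraint values g_i(x) = a_i^T x - b_i:
  g_1((3, 3)) = 0
Stationarity residual: grad f(x) + sum_i lambda_i a_i = (0, 0)
  -> stationarity OK
Primal feasibility (all g_i <= 0): OK
Dual feasibility (all lambda_i >= 0): OK
Complementary slackness (lambda_i * g_i(x) = 0 for all i): OK

Verdict: yes, KKT holds.

yes


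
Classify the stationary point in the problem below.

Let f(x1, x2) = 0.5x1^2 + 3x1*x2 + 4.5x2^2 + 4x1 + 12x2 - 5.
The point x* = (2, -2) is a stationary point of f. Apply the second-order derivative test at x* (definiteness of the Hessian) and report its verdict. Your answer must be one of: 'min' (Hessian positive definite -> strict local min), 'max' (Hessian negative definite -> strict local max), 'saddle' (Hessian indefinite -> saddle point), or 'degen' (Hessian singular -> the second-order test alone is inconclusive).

Compute the Hessian H = grad^2 f:
  H = [[1, 3], [3, 9]]
Verify stationarity: grad f(x*) = H x* + g = (0, 0).
Eigenvalues of H: 0, 10.
H has a zero eigenvalue (singular; positive semidefinite but not definite), so H is neither positive definite, negative definite, nor indefinite. The second-order test alone is inconclusive -> degen.
(Indeed, f is constant along the null direction of H through x*, so x* is not a strict local extremum.)

degen


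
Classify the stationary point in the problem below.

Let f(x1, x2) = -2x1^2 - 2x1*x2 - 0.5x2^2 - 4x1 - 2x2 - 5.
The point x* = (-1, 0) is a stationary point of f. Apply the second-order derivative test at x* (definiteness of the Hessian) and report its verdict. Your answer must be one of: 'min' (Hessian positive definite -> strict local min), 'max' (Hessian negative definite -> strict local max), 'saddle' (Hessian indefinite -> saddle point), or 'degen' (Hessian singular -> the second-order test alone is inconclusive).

Compute the Hessian H = grad^2 f:
  H = [[-4, -2], [-2, -1]]
Verify stationarity: grad f(x*) = H x* + g = (0, 0).
Eigenvalues of H: -5, 0.
H has a zero eigenvalue (singular; negative semidefinite but not definite), so H is neither positive definite, negative definite, nor indefinite. The second-order test alone is inconclusive -> degen.
(Indeed, f is constant along the null direction of H through x*, so x* is not a strict local extremum.)

degen
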